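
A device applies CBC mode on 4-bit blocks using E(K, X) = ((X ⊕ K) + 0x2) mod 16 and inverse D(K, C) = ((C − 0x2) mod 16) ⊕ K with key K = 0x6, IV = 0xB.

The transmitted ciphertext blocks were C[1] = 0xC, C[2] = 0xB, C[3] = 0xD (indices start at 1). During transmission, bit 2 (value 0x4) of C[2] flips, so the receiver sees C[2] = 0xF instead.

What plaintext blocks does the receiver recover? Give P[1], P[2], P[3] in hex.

P[1] = 0x7, P[2] = 0x7, P[3] = 0x2

CBC decryption: P_i = D(K, C_i) ⊕ C_{i−1}, with C_{0} = IV.
Only C[2] changed, to 0xF. In CBC, a change in C_i garbles P_i and flips the same bit in P_{i+1}. Decrypting the received ciphertext:
P[1]: D(K, 0xC) = 0xC; 0xC ⊕ 0xB = 0x7.
P[2]: D(K, 0xF) = 0xB; 0xB ⊕ 0xC = 0x7.
P[3]: D(K, 0xD) = 0xD; 0xD ⊕ 0xF = 0x2.
Blocks that differ from the original plaintext: P[2], P[3].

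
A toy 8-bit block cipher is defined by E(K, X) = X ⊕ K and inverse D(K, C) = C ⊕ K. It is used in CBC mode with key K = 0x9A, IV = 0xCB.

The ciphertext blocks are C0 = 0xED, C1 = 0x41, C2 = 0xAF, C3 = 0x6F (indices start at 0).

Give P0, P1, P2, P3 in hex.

P0 = 0xBC, P1 = 0x36, P2 = 0x74, P3 = 0x5A

CBC decryption: P_i = D(K, C_i) ⊕ C_{i−1}, with C_{−1} = IV.
P0: D(K, 0xED) = 0x77; 0x77 ⊕ 0xCB = 0xBC.
P1: D(K, 0x41) = 0xDB; 0xDB ⊕ 0xED = 0x36.
P2: D(K, 0xAF) = 0x35; 0x35 ⊕ 0x41 = 0x74.
P3: D(K, 0x6F) = 0xF5; 0xF5 ⊕ 0xAF = 0x5A.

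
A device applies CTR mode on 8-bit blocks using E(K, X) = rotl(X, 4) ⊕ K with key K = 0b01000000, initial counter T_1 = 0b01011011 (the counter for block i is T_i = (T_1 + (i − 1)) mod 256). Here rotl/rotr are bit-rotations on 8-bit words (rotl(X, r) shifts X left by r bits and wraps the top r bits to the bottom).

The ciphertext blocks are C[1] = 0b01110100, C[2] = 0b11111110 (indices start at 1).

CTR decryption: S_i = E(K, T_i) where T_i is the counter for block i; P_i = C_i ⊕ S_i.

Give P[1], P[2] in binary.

P[1]: T = 0b01011011, S = E(K, T) = 0b11110101; 0b01110100 ⊕ 0b11110101 = 0b10000001.
P[2]: T = 0b01011100, S = E(K, T) = 0b10000101; 0b11111110 ⊕ 0b10000101 = 0b01111011.

P[1] = 0b10000001, P[2] = 0b01111011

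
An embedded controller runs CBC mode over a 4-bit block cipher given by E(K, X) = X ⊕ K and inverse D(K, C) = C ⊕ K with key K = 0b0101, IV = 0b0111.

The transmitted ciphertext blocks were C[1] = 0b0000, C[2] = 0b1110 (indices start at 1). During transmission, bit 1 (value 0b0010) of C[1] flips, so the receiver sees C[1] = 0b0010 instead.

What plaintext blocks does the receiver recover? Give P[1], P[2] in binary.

P[1] = 0b0000, P[2] = 0b1001

CBC decryption: P_i = D(K, C_i) ⊕ C_{i−1}, with C_{0} = IV.
Only C[1] changed, to 0b0010. In CBC, a change in C_i garbles P_i and flips the same bit in P_{i+1}. Decrypting the received ciphertext:
P[1]: D(K, 0b0010) = 0b0111; 0b0111 ⊕ 0b0111 = 0b0000.
P[2]: D(K, 0b1110) = 0b1011; 0b1011 ⊕ 0b0010 = 0b1001.
Blocks that differ from the original plaintext: P[1], P[2].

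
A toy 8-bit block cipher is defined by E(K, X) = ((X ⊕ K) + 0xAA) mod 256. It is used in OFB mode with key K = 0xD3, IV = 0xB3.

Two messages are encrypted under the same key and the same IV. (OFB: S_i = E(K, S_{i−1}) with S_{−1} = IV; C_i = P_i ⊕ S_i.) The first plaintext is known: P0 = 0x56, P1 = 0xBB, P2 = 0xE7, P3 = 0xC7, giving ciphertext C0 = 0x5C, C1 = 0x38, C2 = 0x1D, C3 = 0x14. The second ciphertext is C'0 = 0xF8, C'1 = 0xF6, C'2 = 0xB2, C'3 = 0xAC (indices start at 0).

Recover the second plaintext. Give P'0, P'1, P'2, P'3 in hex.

P'0 = 0xF2, P'1 = 0x75, P'2 = 0x48, P'3 = 0x7F

In OFB with a reused IV, both messages share the same keystream S_i, so C_i ⊕ C'_i = P_i ⊕ P'_i and thus P'_i = P_i ⊕ C_i ⊕ C'_i.
P'0: 0x56 ⊕ 0x5C ⊕ 0xF8 = 0xF2.
P'1: 0xBB ⊕ 0x38 ⊕ 0xF6 = 0x75.
P'2: 0xE7 ⊕ 0x1D ⊕ 0xB2 = 0x48.
P'3: 0xC7 ⊕ 0x14 ⊕ 0xAC = 0x7F.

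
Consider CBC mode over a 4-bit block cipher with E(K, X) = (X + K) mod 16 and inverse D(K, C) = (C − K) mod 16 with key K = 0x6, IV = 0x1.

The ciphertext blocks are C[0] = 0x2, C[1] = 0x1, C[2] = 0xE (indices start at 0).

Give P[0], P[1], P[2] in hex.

CBC decryption: P_i = D(K, C_i) ⊕ C_{i−1}, with C_{−1} = IV.
P[0]: D(K, 0x2) = 0xC; 0xC ⊕ 0x1 = 0xD.
P[1]: D(K, 0x1) = 0xB; 0xB ⊕ 0x2 = 0x9.
P[2]: D(K, 0xE) = 0x8; 0x8 ⊕ 0x1 = 0x9.

P[0] = 0xD, P[1] = 0x9, P[2] = 0x9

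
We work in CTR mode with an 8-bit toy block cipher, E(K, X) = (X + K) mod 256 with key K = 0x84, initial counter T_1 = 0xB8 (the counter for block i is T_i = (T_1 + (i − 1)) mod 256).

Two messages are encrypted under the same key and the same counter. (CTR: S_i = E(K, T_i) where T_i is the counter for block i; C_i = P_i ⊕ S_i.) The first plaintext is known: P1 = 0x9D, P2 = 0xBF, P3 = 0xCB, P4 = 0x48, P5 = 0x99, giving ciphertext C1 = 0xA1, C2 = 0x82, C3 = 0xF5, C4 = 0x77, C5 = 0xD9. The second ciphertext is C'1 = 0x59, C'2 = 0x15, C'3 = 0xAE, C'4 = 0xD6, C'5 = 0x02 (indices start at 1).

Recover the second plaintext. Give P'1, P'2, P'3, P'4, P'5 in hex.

P'1 = 0x65, P'2 = 0x28, P'3 = 0x90, P'4 = 0xE9, P'5 = 0x42

In CTR with a reused counter, both messages share the same keystream S_i, so C_i ⊕ C'_i = P_i ⊕ P'_i and thus P'_i = P_i ⊕ C_i ⊕ C'_i.
P'1: 0x9D ⊕ 0xA1 ⊕ 0x59 = 0x65.
P'2: 0xBF ⊕ 0x82 ⊕ 0x15 = 0x28.
P'3: 0xCB ⊕ 0xF5 ⊕ 0xAE = 0x90.
P'4: 0x48 ⊕ 0x77 ⊕ 0xD6 = 0xE9.
P'5: 0x99 ⊕ 0xD9 ⊕ 0x02 = 0x42.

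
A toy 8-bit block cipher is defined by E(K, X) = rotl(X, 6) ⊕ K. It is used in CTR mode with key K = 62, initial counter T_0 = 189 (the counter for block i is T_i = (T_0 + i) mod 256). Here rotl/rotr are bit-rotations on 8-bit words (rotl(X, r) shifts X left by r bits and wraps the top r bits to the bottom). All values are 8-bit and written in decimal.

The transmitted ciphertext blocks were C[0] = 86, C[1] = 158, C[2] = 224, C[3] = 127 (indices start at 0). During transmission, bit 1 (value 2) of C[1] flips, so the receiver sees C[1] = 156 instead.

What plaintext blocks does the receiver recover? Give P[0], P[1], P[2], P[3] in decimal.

CTR decryption: S_i = E(K, T_i) where T_i is the counter for block i; P_i = C_i ⊕ S_i.
Only C[1] changed, to 156. In CTR, a change in C_i flips the same bit in P_i only; the keystream is unaffected. Decrypting the received ciphertext:
P[0]: T = 189, S = E(K, T) = 81; 86 ⊕ 81 = 7.
P[1]: T = 190, S = E(K, T) = 145; 156 ⊕ 145 = 13.
P[2]: T = 191, S = E(K, T) = 209; 224 ⊕ 209 = 49.
P[3]: T = 192, S = E(K, T) = 14; 127 ⊕ 14 = 113.
Blocks that differ from the original plaintext: P[1].

P[0] = 7, P[1] = 13, P[2] = 49, P[3] = 113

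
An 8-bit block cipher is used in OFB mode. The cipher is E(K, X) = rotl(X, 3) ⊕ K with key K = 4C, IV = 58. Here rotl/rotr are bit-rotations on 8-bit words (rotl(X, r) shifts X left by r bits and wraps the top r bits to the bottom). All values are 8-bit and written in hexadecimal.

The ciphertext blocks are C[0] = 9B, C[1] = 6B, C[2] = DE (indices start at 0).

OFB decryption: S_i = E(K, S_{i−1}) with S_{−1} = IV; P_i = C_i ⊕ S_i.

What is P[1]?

P[0]: S = E(K, 58) = 8E; 9B ⊕ 8E = 15.
P[1]: S = E(K, 8E) = 38; 6B ⊕ 38 = 53.

P[1] = 53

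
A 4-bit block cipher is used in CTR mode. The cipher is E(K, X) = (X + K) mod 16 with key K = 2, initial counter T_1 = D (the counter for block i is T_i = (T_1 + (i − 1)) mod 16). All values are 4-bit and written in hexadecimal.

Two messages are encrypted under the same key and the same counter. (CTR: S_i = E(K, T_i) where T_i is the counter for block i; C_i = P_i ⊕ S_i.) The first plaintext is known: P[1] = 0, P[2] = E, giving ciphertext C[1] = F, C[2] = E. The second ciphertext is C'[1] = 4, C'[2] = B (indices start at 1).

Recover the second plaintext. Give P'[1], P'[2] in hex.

In CTR with a reused counter, both messages share the same keystream S_i, so C_i ⊕ C'_i = P_i ⊕ P'_i and thus P'_i = P_i ⊕ C_i ⊕ C'_i.
P'[1]: 0 ⊕ F ⊕ 4 = B.
P'[2]: E ⊕ E ⊕ B = B.

P'[1] = B, P'[2] = B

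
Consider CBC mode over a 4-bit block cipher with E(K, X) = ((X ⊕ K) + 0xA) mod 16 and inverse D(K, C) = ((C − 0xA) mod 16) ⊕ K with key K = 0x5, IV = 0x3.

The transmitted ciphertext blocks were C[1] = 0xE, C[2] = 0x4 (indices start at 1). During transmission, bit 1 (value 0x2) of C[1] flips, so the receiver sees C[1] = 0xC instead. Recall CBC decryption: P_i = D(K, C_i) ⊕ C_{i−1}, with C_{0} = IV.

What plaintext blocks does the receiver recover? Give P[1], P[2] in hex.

Only C[1] changed, to 0xC. In CBC, a change in C_i garbles P_i and flips the same bit in P_{i+1}. Decrypting the received ciphertext:
P[1]: D(K, 0xC) = 0x7; 0x7 ⊕ 0x3 = 0x4.
P[2]: D(K, 0x4) = 0xF; 0xF ⊕ 0xC = 0x3.
Blocks that differ from the original plaintext: P[1], P[2].

P[1] = 0x4, P[2] = 0x3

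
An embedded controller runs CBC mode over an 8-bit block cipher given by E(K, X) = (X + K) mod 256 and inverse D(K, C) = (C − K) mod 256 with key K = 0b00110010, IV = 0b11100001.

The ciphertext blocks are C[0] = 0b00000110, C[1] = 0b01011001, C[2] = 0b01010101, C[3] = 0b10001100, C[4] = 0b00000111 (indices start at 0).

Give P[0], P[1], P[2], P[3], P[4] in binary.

CBC decryption: P_i = D(K, C_i) ⊕ C_{i−1}, with C_{−1} = IV.
P[0]: D(K, 0b00000110) = 0b11010100; 0b11010100 ⊕ 0b11100001 = 0b00110101.
P[1]: D(K, 0b01011001) = 0b00100111; 0b00100111 ⊕ 0b00000110 = 0b00100001.
P[2]: D(K, 0b01010101) = 0b00100011; 0b00100011 ⊕ 0b01011001 = 0b01111010.
P[3]: D(K, 0b10001100) = 0b01011010; 0b01011010 ⊕ 0b01010101 = 0b00001111.
P[4]: D(K, 0b00000111) = 0b11010101; 0b11010101 ⊕ 0b10001100 = 0b01011001.

P[0] = 0b00110101, P[1] = 0b00100001, P[2] = 0b01111010, P[3] = 0b00001111, P[4] = 0b01011001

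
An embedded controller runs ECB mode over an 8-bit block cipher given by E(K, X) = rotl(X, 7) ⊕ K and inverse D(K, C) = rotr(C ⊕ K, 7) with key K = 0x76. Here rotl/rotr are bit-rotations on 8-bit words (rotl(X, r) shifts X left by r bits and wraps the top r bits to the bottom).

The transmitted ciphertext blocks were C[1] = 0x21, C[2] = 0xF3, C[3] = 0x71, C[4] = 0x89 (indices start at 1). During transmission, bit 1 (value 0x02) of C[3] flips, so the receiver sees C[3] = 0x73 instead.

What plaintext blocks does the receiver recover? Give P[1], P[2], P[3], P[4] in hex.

ECB decryption: P_i = D(K, C_i).
Only C[3] changed, to 0x73. In ECB, a change in C_i affects only P_i. Decrypting the received ciphertext:
P[1]: D(K, 0x21) = 0xAE.
P[2]: D(K, 0xF3) = 0x0B.
P[3]: D(K, 0x73) = 0x0A.
P[4]: D(K, 0x89) = 0xFF.
Blocks that differ from the original plaintext: P[3].

P[1] = 0xAE, P[2] = 0x0B, P[3] = 0x0A, P[4] = 0xFF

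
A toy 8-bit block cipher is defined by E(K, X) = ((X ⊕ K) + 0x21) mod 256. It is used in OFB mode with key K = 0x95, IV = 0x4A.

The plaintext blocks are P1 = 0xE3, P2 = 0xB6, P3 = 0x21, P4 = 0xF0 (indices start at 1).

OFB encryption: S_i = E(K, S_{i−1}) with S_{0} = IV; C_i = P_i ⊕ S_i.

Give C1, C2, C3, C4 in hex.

C1 = 0xE3, C2 = 0x00, C3 = 0x65, C4 = 0x02

C1: S = E(K, 0x4A) = 0x00; 0xE3 ⊕ 0x00 = 0xE3.
C2: S = E(K, 0x00) = 0xB6; 0xB6 ⊕ 0xB6 = 0x00.
C3: S = E(K, 0xB6) = 0x44; 0x21 ⊕ 0x44 = 0x65.
C4: S = E(K, 0x44) = 0xF2; 0xF0 ⊕ 0xF2 = 0x02.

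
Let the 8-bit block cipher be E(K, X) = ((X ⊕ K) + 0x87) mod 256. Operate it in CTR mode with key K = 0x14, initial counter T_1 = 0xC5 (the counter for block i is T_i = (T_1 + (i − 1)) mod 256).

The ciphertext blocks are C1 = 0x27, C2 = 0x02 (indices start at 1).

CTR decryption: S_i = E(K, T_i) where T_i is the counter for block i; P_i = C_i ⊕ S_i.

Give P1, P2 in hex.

P1: T = 0xC5, S = E(K, T) = 0x58; 0x27 ⊕ 0x58 = 0x7F.
P2: T = 0xC6, S = E(K, T) = 0x59; 0x02 ⊕ 0x59 = 0x5B.

P1 = 0x7F, P2 = 0x5B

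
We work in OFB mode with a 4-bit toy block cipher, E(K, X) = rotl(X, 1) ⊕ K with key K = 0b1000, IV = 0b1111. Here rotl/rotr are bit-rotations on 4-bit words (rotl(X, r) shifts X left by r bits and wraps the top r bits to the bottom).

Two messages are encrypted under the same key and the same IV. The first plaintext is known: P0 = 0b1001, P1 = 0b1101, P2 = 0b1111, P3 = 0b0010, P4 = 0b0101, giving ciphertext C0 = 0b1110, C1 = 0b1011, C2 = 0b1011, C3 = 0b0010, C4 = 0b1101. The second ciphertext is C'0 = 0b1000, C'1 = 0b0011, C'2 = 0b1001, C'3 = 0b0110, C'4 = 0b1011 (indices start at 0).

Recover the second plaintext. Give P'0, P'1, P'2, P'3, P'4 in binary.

In OFB with a reused IV, both messages share the same keystream S_i, so C_i ⊕ C'_i = P_i ⊕ P'_i and thus P'_i = P_i ⊕ C_i ⊕ C'_i.
P'0: 0b1001 ⊕ 0b1110 ⊕ 0b1000 = 0b1111.
P'1: 0b1101 ⊕ 0b1011 ⊕ 0b0011 = 0b0101.
P'2: 0b1111 ⊕ 0b1011 ⊕ 0b1001 = 0b1101.
P'3: 0b0010 ⊕ 0b0010 ⊕ 0b0110 = 0b0110.
P'4: 0b0101 ⊕ 0b1101 ⊕ 0b1011 = 0b0011.

P'0 = 0b1111, P'1 = 0b0101, P'2 = 0b1101, P'3 = 0b0110, P'4 = 0b0011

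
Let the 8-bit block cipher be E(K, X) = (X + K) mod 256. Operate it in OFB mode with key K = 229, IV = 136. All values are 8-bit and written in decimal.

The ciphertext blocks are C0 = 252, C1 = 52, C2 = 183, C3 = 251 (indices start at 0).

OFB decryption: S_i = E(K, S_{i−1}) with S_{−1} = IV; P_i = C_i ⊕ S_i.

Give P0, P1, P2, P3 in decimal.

P0: S = E(K, 136) = 109; 252 ⊕ 109 = 145.
P1: S = E(K, 109) = 82; 52 ⊕ 82 = 102.
P2: S = E(K, 82) = 55; 183 ⊕ 55 = 128.
P3: S = E(K, 55) = 28; 251 ⊕ 28 = 231.

P0 = 145, P1 = 102, P2 = 128, P3 = 231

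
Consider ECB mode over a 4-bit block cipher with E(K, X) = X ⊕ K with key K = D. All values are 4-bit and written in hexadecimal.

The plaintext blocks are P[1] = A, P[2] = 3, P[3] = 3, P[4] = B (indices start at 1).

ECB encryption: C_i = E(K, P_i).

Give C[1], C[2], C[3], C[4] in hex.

C[1] = 7, C[2] = E, C[3] = E, C[4] = 6

C[1]: E(K, A) = 7.
C[2]: E(K, 3) = E.
C[3]: E(K, 3) = E.
C[4]: E(K, B) = 6.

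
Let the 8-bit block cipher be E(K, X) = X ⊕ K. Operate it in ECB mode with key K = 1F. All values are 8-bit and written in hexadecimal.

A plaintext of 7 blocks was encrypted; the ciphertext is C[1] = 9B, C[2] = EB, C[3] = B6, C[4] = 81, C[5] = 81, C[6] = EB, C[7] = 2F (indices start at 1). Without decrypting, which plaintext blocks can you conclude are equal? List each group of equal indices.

ECB encrypts each block independently with the same key, so equal ciphertext blocks imply equal plaintext blocks.
C[2] = C[6] = EB, so P[2] = P[6].
C[4] = C[5] = 81, so P[4] = P[5].

P[2] = P[6]; P[4] = P[5]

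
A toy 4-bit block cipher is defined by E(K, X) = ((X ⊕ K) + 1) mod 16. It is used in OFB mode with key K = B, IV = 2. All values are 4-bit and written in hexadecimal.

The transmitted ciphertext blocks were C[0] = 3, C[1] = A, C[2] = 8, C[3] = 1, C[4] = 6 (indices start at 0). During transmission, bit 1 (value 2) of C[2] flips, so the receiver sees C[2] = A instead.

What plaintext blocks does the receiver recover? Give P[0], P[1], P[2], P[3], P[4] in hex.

P[0] = 9, P[1] = 8, P[2] = 0, P[3] = 3, P[4] = C

OFB decryption: S_i = E(K, S_{i−1}) with S_{−1} = IV; P_i = C_i ⊕ S_i.
Only C[2] changed, to A. In OFB, a change in C_i flips the same bit in P_i only; the keystream is unaffected. Decrypting the received ciphertext:
P[0]: S = E(K, 2) = A; 3 ⊕ A = 9.
P[1]: S = E(K, A) = 2; A ⊕ 2 = 8.
P[2]: S = E(K, 2) = A; A ⊕ A = 0.
P[3]: S = E(K, A) = 2; 1 ⊕ 2 = 3.
P[4]: S = E(K, 2) = A; 6 ⊕ A = C.
Blocks that differ from the original plaintext: P[2].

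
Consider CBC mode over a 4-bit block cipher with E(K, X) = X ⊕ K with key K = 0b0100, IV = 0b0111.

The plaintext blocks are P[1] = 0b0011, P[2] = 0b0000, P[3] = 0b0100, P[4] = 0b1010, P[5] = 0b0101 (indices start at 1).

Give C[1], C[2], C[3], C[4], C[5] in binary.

CBC encryption: C_i = E(K, P_i ⊕ C_{i−1}), with C_{0} = IV.
C[1]: P[1] ⊕ 0b0111 = 0b0100; E(K, 0b0100) = 0b0000.
C[2]: P[2] ⊕ 0b0000 = 0b0000; E(K, 0b0000) = 0b0100.
C[3]: P[3] ⊕ 0b0100 = 0b0000; E(K, 0b0000) = 0b0100.
C[4]: P[4] ⊕ 0b0100 = 0b1110; E(K, 0b1110) = 0b1010.
C[5]: P[5] ⊕ 0b1010 = 0b1111; E(K, 0b1111) = 0b1011.

C[1] = 0b0000, C[2] = 0b0100, C[3] = 0b0100, C[4] = 0b1010, C[5] = 0b1011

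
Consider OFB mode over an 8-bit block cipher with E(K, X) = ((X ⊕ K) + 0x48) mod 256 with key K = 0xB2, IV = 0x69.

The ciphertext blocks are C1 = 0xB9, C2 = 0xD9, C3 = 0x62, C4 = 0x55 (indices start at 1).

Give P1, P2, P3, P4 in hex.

P1 = 0x9A, P2 = 0x00, P3 = 0xD1, P4 = 0x1C

OFB decryption: S_i = E(K, S_{i−1}) with S_{0} = IV; P_i = C_i ⊕ S_i.
P1: S = E(K, 0x69) = 0x23; 0xB9 ⊕ 0x23 = 0x9A.
P2: S = E(K, 0x23) = 0xD9; 0xD9 ⊕ 0xD9 = 0x00.
P3: S = E(K, 0xD9) = 0xB3; 0x62 ⊕ 0xB3 = 0xD1.
P4: S = E(K, 0xB3) = 0x49; 0x55 ⊕ 0x49 = 0x1C.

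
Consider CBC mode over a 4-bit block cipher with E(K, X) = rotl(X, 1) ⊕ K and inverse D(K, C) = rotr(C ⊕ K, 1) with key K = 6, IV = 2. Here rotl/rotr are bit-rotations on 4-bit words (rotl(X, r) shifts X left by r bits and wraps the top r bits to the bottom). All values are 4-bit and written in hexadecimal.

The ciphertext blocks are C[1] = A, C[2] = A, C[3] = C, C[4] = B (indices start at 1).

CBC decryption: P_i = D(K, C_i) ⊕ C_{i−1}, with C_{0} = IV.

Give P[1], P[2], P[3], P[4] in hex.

P[1] = 4, P[2] = C, P[3] = F, P[4] = 2

P[1]: D(K, A) = 6; 6 ⊕ 2 = 4.
P[2]: D(K, A) = 6; 6 ⊕ A = C.
P[3]: D(K, C) = 5; 5 ⊕ A = F.
P[4]: D(K, B) = E; E ⊕ C = 2.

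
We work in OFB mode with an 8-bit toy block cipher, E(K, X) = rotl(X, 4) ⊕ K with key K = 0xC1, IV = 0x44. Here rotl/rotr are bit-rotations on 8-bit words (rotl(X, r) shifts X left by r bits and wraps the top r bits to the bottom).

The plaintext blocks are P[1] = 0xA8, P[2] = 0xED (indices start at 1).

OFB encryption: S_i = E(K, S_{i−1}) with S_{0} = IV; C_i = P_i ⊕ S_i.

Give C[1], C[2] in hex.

C[1]: S = E(K, 0x44) = 0x85; 0xA8 ⊕ 0x85 = 0x2D.
C[2]: S = E(K, 0x85) = 0x99; 0xED ⊕ 0x99 = 0x74.

C[1] = 0x2D, C[2] = 0x74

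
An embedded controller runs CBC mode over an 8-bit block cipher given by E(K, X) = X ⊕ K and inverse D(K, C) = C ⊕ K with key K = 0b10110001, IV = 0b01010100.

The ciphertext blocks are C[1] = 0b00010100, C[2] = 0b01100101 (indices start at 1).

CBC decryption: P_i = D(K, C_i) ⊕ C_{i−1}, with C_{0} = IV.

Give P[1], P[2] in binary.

P[1] = 0b11110001, P[2] = 0b11000000

P[1]: D(K, 0b00010100) = 0b10100101; 0b10100101 ⊕ 0b01010100 = 0b11110001.
P[2]: D(K, 0b01100101) = 0b11010100; 0b11010100 ⊕ 0b00010100 = 0b11000000.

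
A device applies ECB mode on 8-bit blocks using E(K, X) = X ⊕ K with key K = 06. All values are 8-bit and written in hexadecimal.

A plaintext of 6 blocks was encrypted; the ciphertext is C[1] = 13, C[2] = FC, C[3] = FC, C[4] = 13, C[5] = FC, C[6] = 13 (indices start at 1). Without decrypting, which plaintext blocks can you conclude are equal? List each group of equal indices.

P[1] = P[4] = P[6]; P[2] = P[3] = P[5]

ECB encrypts each block independently with the same key, so equal ciphertext blocks imply equal plaintext blocks.
C[1] = C[4] = C[6] = 13, so P[1] = P[4] = P[6].
C[2] = C[3] = C[5] = FC, so P[2] = P[3] = P[5].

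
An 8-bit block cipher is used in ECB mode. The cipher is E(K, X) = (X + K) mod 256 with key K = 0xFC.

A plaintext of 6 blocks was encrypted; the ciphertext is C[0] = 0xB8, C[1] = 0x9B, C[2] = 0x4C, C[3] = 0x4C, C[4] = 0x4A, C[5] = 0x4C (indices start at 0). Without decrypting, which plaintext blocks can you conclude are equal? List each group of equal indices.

ECB encrypts each block independently with the same key, so equal ciphertext blocks imply equal plaintext blocks.
C[2] = C[3] = C[5] = 0x4C, so P[2] = P[3] = P[5].

P[2] = P[3] = P[5]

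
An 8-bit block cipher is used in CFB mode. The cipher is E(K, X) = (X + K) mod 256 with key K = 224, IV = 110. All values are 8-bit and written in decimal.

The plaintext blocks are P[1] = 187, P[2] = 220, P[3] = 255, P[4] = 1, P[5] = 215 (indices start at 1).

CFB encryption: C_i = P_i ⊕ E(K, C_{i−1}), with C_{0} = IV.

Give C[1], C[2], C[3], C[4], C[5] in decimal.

C[1] = 245, C[2] = 9, C[3] = 22, C[4] = 247, C[5] = 0

C[1]: E(K, 110) = 78; 187 ⊕ 78 = 245.
C[2]: E(K, 245) = 213; 220 ⊕ 213 = 9.
C[3]: E(K, 9) = 233; 255 ⊕ 233 = 22.
C[4]: E(K, 22) = 246; 1 ⊕ 246 = 247.
C[5]: E(K, 247) = 215; 215 ⊕ 215 = 0.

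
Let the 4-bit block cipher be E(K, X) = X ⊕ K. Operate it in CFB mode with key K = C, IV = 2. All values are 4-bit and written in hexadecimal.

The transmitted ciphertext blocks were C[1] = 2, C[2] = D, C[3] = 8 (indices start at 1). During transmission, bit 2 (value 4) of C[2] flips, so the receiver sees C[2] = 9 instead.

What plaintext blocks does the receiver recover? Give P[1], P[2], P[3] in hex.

P[1] = C, P[2] = 7, P[3] = D

CFB decryption: P_i = C_i ⊕ E(K, C_{i−1}), with C_{0} = IV.
Only C[2] changed, to 9. In CFB, a change in C_i flips the same bit in P_i and garbles P_{i+1}. Decrypting the received ciphertext:
P[1]: E(K, 2) = E; 2 ⊕ E = C.
P[2]: E(K, 2) = E; 9 ⊕ E = 7.
P[3]: E(K, 9) = 5; 8 ⊕ 5 = D.
Blocks that differ from the original plaintext: P[2], P[3].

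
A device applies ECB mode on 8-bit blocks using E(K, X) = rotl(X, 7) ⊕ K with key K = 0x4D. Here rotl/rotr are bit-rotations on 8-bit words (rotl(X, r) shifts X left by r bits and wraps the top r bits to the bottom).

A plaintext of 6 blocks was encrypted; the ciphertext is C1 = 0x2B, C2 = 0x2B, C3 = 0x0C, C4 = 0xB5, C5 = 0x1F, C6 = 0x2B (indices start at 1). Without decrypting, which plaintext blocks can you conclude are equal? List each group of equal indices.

ECB encrypts each block independently with the same key, so equal ciphertext blocks imply equal plaintext blocks.
C1 = C2 = C6 = 0x2B, so P1 = P2 = P6.

P1 = P2 = P6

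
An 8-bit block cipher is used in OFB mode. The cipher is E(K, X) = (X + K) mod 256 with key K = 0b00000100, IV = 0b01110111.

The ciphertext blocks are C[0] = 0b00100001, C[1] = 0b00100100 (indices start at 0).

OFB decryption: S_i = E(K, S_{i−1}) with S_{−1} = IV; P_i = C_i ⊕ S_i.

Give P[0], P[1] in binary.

P[0] = 0b01011010, P[1] = 0b01011011

P[0]: S = E(K, 0b01110111) = 0b01111011; 0b00100001 ⊕ 0b01111011 = 0b01011010.
P[1]: S = E(K, 0b01111011) = 0b01111111; 0b00100100 ⊕ 0b01111111 = 0b01011011.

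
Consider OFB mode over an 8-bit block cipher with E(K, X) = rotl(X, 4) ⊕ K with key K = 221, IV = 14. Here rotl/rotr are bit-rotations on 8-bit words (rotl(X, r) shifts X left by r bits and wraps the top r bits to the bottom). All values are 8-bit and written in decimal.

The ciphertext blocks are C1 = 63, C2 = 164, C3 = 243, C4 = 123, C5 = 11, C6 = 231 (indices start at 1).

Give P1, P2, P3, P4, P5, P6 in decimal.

OFB decryption: S_i = E(K, S_{i−1}) with S_{0} = IV; P_i = C_i ⊕ S_i.
P1: S = E(K, 14) = 61; 63 ⊕ 61 = 2.
P2: S = E(K, 61) = 14; 164 ⊕ 14 = 170.
P3: S = E(K, 14) = 61; 243 ⊕ 61 = 206.
P4: S = E(K, 61) = 14; 123 ⊕ 14 = 117.
P5: S = E(K, 14) = 61; 11 ⊕ 61 = 54.
P6: S = E(K, 61) = 14; 231 ⊕ 14 = 233.

P1 = 2, P2 = 170, P3 = 206, P4 = 117, P5 = 54, P6 = 233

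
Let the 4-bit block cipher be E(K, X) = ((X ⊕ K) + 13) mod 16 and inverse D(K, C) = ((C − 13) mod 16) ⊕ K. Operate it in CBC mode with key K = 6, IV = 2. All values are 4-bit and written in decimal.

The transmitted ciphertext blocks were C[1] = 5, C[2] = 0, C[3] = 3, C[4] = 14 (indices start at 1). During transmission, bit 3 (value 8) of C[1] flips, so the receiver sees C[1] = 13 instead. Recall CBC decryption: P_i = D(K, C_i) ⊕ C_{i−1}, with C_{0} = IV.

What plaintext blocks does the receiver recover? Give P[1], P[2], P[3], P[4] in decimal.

Only C[1] changed, to 13. In CBC, a change in C_i garbles P_i and flips the same bit in P_{i+1}. Decrypting the received ciphertext:
P[1]: D(K, 13) = 6; 6 ⊕ 2 = 4.
P[2]: D(K, 0) = 5; 5 ⊕ 13 = 8.
P[3]: D(K, 3) = 0; 0 ⊕ 0 = 0.
P[4]: D(K, 14) = 7; 7 ⊕ 3 = 4.
Blocks that differ from the original plaintext: P[1], P[2].

P[1] = 4, P[2] = 8, P[3] = 0, P[4] = 4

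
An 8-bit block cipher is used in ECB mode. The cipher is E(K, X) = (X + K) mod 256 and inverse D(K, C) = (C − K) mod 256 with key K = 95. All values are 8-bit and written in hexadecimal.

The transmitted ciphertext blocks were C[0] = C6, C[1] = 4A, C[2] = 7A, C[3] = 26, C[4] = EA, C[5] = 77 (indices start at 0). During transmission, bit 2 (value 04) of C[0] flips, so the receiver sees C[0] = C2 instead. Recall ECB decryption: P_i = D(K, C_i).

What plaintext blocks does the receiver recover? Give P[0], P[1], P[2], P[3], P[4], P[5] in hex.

Only C[0] changed, to C2. In ECB, a change in C_i affects only P_i. Decrypting the received ciphertext:
P[0]: D(K, C2) = 2D.
P[1]: D(K, 4A) = B5.
P[2]: D(K, 7A) = E5.
P[3]: D(K, 26) = 91.
P[4]: D(K, EA) = 55.
P[5]: D(K, 77) = E2.
Blocks that differ from the original plaintext: P[0].

P[0] = 2D, P[1] = B5, P[2] = E5, P[3] = 91, P[4] = 55, P[5] = E2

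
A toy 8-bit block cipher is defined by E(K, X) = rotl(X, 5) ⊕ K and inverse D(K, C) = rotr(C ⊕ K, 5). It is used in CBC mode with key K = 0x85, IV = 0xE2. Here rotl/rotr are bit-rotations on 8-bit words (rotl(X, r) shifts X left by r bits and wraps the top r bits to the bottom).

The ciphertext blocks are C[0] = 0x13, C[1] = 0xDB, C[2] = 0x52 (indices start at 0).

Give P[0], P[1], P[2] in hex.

CBC decryption: P_i = D(K, C_i) ⊕ C_{i−1}, with C_{−1} = IV.
P[0]: D(K, 0x13) = 0xB4; 0xB4 ⊕ 0xE2 = 0x56.
P[1]: D(K, 0xDB) = 0xF2; 0xF2 ⊕ 0x13 = 0xE1.
P[2]: D(K, 0x52) = 0xBE; 0xBE ⊕ 0xDB = 0x65.

P[0] = 0x56, P[1] = 0xE1, P[2] = 0x65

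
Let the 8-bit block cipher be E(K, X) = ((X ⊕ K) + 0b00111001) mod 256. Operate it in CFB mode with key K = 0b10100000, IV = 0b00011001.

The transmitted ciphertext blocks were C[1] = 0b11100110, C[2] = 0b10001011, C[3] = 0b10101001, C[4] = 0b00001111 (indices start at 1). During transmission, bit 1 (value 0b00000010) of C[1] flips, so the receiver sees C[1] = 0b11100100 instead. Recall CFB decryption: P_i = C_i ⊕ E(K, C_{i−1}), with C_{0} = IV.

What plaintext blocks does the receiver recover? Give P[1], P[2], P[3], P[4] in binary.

P[1] = 0b00010110, P[2] = 0b11110110, P[3] = 0b11001101, P[4] = 0b01001101

Only C[1] changed, to 0b11100100. In CFB, a change in C_i flips the same bit in P_i and garbles P_{i+1}. Decrypting the received ciphertext:
P[1]: E(K, 0b00011001) = 0b11110010; 0b11100100 ⊕ 0b11110010 = 0b00010110.
P[2]: E(K, 0b11100100) = 0b01111101; 0b10001011 ⊕ 0b01111101 = 0b11110110.
P[3]: E(K, 0b10001011) = 0b01100100; 0b10101001 ⊕ 0b01100100 = 0b11001101.
P[4]: E(K, 0b10101001) = 0b01000010; 0b00001111 ⊕ 0b01000010 = 0b01001101.
Blocks that differ from the original plaintext: P[1], P[2].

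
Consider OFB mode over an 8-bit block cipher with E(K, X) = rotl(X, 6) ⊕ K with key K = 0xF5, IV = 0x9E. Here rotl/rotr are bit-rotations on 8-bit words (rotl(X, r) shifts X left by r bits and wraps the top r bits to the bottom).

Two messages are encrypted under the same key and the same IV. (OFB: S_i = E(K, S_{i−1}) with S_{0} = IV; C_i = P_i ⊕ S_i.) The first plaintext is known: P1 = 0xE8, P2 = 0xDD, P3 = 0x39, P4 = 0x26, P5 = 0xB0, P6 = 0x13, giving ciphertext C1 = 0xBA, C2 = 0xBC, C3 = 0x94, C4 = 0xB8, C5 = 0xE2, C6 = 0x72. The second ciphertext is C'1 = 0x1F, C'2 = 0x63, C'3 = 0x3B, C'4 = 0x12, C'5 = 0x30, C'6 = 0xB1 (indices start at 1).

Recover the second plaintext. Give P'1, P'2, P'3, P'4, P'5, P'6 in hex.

In OFB with a reused IV, both messages share the same keystream S_i, so C_i ⊕ C'_i = P_i ⊕ P'_i and thus P'_i = P_i ⊕ C_i ⊕ C'_i.
P'1: 0xE8 ⊕ 0xBA ⊕ 0x1F = 0x4D.
P'2: 0xDD ⊕ 0xBC ⊕ 0x63 = 0x02.
P'3: 0x39 ⊕ 0x94 ⊕ 0x3B = 0x96.
P'4: 0x26 ⊕ 0xB8 ⊕ 0x12 = 0x8C.
P'5: 0xB0 ⊕ 0xE2 ⊕ 0x30 = 0x62.
P'6: 0x13 ⊕ 0x72 ⊕ 0xB1 = 0xD0.

P'1 = 0x4D, P'2 = 0x02, P'3 = 0x96, P'4 = 0x8C, P'5 = 0x62, P'6 = 0xD0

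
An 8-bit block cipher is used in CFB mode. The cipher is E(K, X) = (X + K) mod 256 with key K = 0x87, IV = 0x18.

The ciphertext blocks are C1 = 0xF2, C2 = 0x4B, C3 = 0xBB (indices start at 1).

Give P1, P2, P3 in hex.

P1 = 0x6D, P2 = 0x32, P3 = 0x69

CFB decryption: P_i = C_i ⊕ E(K, C_{i−1}), with C_{0} = IV.
P1: E(K, 0x18) = 0x9F; 0xF2 ⊕ 0x9F = 0x6D.
P2: E(K, 0xF2) = 0x79; 0x4B ⊕ 0x79 = 0x32.
P3: E(K, 0x4B) = 0xD2; 0xBB ⊕ 0xD2 = 0x69.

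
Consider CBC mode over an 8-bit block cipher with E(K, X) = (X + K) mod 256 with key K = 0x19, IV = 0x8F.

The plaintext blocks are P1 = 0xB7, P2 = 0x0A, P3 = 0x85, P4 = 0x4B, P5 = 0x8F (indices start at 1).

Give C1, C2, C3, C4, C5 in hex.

CBC encryption: C_i = E(K, P_i ⊕ C_{i−1}), with C_{0} = IV.
C1: P1 ⊕ 0x8F = 0x38; E(K, 0x38) = 0x51.
C2: P2 ⊕ 0x51 = 0x5B; E(K, 0x5B) = 0x74.
C3: P3 ⊕ 0x74 = 0xF1; E(K, 0xF1) = 0x0A.
C4: P4 ⊕ 0x0A = 0x41; E(K, 0x41) = 0x5A.
C5: P5 ⊕ 0x5A = 0xD5; E(K, 0xD5) = 0xEE.

C1 = 0x51, C2 = 0x74, C3 = 0x0A, C4 = 0x5A, C5 = 0xEE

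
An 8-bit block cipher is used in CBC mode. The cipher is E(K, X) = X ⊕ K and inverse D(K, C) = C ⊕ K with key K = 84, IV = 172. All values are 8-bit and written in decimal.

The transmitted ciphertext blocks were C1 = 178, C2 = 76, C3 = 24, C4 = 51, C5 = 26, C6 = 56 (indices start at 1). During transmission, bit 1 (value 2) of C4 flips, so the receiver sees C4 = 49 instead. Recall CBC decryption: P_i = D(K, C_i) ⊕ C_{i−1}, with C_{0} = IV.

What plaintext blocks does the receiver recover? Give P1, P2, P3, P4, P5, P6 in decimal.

P1 = 74, P2 = 170, P3 = 0, P4 = 125, P5 = 127, P6 = 118

Only C4 changed, to 49. In CBC, a change in C_i garbles P_i and flips the same bit in P_{i+1}. Decrypting the received ciphertext:
P1: D(K, 178) = 230; 230 ⊕ 172 = 74.
P2: D(K, 76) = 24; 24 ⊕ 178 = 170.
P3: D(K, 24) = 76; 76 ⊕ 76 = 0.
P4: D(K, 49) = 101; 101 ⊕ 24 = 125.
P5: D(K, 26) = 78; 78 ⊕ 49 = 127.
P6: D(K, 56) = 108; 108 ⊕ 26 = 118.
Blocks that differ from the original plaintext: P4, P5.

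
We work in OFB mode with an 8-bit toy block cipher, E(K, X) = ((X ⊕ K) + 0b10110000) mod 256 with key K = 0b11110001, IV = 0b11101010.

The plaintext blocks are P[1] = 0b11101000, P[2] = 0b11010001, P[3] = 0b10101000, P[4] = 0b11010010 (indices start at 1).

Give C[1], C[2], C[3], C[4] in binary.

C[1] = 0b00100011, C[2] = 0b00111011, C[3] = 0b01100011, C[4] = 0b00111000

OFB encryption: S_i = E(K, S_{i−1}) with S_{0} = IV; C_i = P_i ⊕ S_i.
C[1]: S = E(K, 0b11101010) = 0b11001011; 0b11101000 ⊕ 0b11001011 = 0b00100011.
C[2]: S = E(K, 0b11001011) = 0b11101010; 0b11010001 ⊕ 0b11101010 = 0b00111011.
C[3]: S = E(K, 0b11101010) = 0b11001011; 0b10101000 ⊕ 0b11001011 = 0b01100011.
C[4]: S = E(K, 0b11001011) = 0b11101010; 0b11010010 ⊕ 0b11101010 = 0b00111000.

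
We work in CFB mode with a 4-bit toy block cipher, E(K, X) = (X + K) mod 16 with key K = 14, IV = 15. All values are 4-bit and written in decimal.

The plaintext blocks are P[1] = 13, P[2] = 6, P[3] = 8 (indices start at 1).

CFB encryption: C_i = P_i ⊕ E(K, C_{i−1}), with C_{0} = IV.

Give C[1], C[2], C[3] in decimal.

C[1] = 0, C[2] = 8, C[3] = 14

C[1]: E(K, 15) = 13; 13 ⊕ 13 = 0.
C[2]: E(K, 0) = 14; 6 ⊕ 14 = 8.
C[3]: E(K, 8) = 6; 8 ⊕ 6 = 14.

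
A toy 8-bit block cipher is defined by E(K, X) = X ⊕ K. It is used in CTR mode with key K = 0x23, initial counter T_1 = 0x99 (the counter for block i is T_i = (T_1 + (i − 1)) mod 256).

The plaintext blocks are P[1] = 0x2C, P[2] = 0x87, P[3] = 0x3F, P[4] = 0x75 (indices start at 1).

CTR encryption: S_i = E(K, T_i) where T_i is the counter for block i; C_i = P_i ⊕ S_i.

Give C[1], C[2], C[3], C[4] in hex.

C[1] = 0x96, C[2] = 0x3E, C[3] = 0x87, C[4] = 0xCA

C[1]: T = 0x99, S = E(K, T) = 0xBA; 0x2C ⊕ 0xBA = 0x96.
C[2]: T = 0x9A, S = E(K, T) = 0xB9; 0x87 ⊕ 0xB9 = 0x3E.
C[3]: T = 0x9B, S = E(K, T) = 0xB8; 0x3F ⊕ 0xB8 = 0x87.
C[4]: T = 0x9C, S = E(K, T) = 0xBF; 0x75 ⊕ 0xBF = 0xCA.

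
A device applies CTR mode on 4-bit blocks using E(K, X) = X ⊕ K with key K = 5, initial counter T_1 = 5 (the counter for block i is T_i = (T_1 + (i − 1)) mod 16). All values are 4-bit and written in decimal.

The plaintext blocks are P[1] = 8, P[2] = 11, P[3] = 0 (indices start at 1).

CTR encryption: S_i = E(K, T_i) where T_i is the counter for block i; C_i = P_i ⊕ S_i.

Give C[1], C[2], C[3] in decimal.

C[1]: T = 5, S = E(K, T) = 0; 8 ⊕ 0 = 8.
C[2]: T = 6, S = E(K, T) = 3; 11 ⊕ 3 = 8.
C[3]: T = 7, S = E(K, T) = 2; 0 ⊕ 2 = 2.

C[1] = 8, C[2] = 8, C[3] = 2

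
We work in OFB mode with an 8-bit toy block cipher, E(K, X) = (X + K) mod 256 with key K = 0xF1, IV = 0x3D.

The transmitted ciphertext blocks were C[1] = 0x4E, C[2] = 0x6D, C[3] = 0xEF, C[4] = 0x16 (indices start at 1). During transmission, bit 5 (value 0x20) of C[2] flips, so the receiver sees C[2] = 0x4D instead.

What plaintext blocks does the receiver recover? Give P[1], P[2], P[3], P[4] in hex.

OFB decryption: S_i = E(K, S_{i−1}) with S_{0} = IV; P_i = C_i ⊕ S_i.
Only C[2] changed, to 0x4D. In OFB, a change in C_i flips the same bit in P_i only; the keystream is unaffected. Decrypting the received ciphertext:
P[1]: S = E(K, 0x3D) = 0x2E; 0x4E ⊕ 0x2E = 0x60.
P[2]: S = E(K, 0x2E) = 0x1F; 0x4D ⊕ 0x1F = 0x52.
P[3]: S = E(K, 0x1F) = 0x10; 0xEF ⊕ 0x10 = 0xFF.
P[4]: S = E(K, 0x10) = 0x01; 0x16 ⊕ 0x01 = 0x17.
Blocks that differ from the original plaintext: P[2].

P[1] = 0x60, P[2] = 0x52, P[3] = 0xFF, P[4] = 0x17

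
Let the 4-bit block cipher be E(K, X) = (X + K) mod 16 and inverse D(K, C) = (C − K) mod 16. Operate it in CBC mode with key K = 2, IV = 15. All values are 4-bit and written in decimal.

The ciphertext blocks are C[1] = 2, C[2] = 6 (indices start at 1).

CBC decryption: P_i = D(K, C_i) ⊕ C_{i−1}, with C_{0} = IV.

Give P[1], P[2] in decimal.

P[1]: D(K, 2) = 0; 0 ⊕ 15 = 15.
P[2]: D(K, 6) = 4; 4 ⊕ 2 = 6.

P[1] = 15, P[2] = 6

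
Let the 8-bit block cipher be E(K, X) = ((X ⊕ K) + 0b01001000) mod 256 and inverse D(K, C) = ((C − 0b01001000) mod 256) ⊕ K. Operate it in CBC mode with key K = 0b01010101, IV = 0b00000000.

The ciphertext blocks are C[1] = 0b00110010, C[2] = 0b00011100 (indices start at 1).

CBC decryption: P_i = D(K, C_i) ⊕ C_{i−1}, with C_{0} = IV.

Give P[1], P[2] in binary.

P[1] = 0b10111111, P[2] = 0b10110011

P[1]: D(K, 0b00110010) = 0b10111111; 0b10111111 ⊕ 0b00000000 = 0b10111111.
P[2]: D(K, 0b00011100) = 0b10000001; 0b10000001 ⊕ 0b00110010 = 0b10110011.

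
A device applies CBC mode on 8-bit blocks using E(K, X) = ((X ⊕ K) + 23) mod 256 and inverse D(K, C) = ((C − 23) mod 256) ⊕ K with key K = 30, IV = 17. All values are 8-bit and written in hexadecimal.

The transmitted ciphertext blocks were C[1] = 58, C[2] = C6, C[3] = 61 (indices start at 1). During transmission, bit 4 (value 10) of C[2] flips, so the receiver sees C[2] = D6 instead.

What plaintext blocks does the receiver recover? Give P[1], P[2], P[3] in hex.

CBC decryption: P_i = D(K, C_i) ⊕ C_{i−1}, with C_{0} = IV.
Only C[2] changed, to D6. In CBC, a change in C_i garbles P_i and flips the same bit in P_{i+1}. Decrypting the received ciphertext:
P[1]: D(K, 58) = 05; 05 ⊕ 17 = 12.
P[2]: D(K, D6) = 83; 83 ⊕ 58 = DB.
P[3]: D(K, 61) = 0E; 0E ⊕ D6 = D8.
Blocks that differ from the original plaintext: P[2], P[3].

P[1] = 12, P[2] = DB, P[3] = D8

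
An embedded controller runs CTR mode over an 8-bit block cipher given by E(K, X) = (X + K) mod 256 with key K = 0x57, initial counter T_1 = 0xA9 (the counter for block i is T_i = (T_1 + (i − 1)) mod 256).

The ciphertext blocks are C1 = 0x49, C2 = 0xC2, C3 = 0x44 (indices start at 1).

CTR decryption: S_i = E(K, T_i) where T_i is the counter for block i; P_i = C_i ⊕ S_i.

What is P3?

P3: T = 0xAB, S = E(K, T) = 0x02; 0x44 ⊕ 0x02 = 0x46.

P3 = 0x46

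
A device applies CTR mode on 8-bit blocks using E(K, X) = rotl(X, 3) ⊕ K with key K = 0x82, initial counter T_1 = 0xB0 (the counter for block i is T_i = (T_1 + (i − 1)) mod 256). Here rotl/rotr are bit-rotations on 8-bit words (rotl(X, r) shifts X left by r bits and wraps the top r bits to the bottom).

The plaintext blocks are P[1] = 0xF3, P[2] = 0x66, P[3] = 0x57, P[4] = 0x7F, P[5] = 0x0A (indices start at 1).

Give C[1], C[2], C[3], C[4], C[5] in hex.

C[1] = 0xF4, C[2] = 0x69, C[3] = 0x40, C[4] = 0x60, C[5] = 0x2D

CTR encryption: S_i = E(K, T_i) where T_i is the counter for block i; C_i = P_i ⊕ S_i.
C[1]: T = 0xB0, S = E(K, T) = 0x07; 0xF3 ⊕ 0x07 = 0xF4.
C[2]: T = 0xB1, S = E(K, T) = 0x0F; 0x66 ⊕ 0x0F = 0x69.
C[3]: T = 0xB2, S = E(K, T) = 0x17; 0x57 ⊕ 0x17 = 0x40.
C[4]: T = 0xB3, S = E(K, T) = 0x1F; 0x7F ⊕ 0x1F = 0x60.
C[5]: T = 0xB4, S = E(K, T) = 0x27; 0x0A ⊕ 0x27 = 0x2D.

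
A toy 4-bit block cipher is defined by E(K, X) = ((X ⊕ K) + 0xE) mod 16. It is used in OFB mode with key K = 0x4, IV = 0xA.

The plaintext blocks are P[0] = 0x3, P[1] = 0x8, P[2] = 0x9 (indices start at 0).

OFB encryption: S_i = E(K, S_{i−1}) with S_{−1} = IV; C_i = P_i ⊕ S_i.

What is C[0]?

C[0]: S = E(K, 0xA) = 0xC; 0x3 ⊕ 0xC = 0xF.

C[0] = 0xF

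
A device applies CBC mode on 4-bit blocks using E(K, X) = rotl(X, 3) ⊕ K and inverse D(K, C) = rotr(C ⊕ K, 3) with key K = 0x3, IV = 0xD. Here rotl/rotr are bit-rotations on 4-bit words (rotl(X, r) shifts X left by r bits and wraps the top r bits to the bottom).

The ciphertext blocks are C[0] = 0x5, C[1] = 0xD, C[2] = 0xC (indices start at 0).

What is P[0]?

P[0] = 0x1

CBC decryption: P_i = D(K, C_i) ⊕ C_{i−1}, with C_{−1} = IV.
P[0]: D(K, 0x5) = 0xC; 0xC ⊕ 0xD = 0x1.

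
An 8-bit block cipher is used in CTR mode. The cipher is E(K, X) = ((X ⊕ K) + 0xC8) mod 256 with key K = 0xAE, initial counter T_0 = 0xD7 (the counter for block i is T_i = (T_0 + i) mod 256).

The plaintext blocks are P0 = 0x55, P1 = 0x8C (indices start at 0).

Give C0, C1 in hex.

CTR encryption: S_i = E(K, T_i) where T_i is the counter for block i; C_i = P_i ⊕ S_i.
C0: T = 0xD7, S = E(K, T) = 0x41; 0x55 ⊕ 0x41 = 0x14.
C1: T = 0xD8, S = E(K, T) = 0x3E; 0x8C ⊕ 0x3E = 0xB2.

C0 = 0x14, C1 = 0xB2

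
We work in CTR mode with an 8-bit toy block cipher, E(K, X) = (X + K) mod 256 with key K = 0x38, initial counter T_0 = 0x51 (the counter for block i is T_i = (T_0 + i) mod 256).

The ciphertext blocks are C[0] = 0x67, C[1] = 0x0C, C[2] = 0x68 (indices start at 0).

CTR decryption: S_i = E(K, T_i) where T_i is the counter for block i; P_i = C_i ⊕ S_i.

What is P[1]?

P[1] = 0x86

P[1]: T = 0x52, S = E(K, T) = 0x8A; 0x0C ⊕ 0x8A = 0x86.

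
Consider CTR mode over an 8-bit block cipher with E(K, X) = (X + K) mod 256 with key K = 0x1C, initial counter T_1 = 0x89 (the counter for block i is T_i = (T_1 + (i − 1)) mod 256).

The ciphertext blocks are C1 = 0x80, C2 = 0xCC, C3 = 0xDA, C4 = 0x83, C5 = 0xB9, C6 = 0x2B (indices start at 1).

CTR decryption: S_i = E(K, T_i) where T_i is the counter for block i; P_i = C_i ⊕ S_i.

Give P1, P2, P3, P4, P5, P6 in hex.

P1: T = 0x89, S = E(K, T) = 0xA5; 0x80 ⊕ 0xA5 = 0x25.
P2: T = 0x8A, S = E(K, T) = 0xA6; 0xCC ⊕ 0xA6 = 0x6A.
P3: T = 0x8B, S = E(K, T) = 0xA7; 0xDA ⊕ 0xA7 = 0x7D.
P4: T = 0x8C, S = E(K, T) = 0xA8; 0x83 ⊕ 0xA8 = 0x2B.
P5: T = 0x8D, S = E(K, T) = 0xA9; 0xB9 ⊕ 0xA9 = 0x10.
P6: T = 0x8E, S = E(K, T) = 0xAA; 0x2B ⊕ 0xAA = 0x81.

P1 = 0x25, P2 = 0x6A, P3 = 0x7D, P4 = 0x2B, P5 = 0x10, P6 = 0x81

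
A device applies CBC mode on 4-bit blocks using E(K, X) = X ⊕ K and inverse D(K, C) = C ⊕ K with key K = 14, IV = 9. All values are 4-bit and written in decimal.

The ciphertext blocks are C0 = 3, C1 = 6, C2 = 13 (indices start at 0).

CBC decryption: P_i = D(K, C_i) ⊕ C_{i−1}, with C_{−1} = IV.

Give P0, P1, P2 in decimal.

P0 = 4, P1 = 11, P2 = 5

P0: D(K, 3) = 13; 13 ⊕ 9 = 4.
P1: D(K, 6) = 8; 8 ⊕ 3 = 11.
P2: D(K, 13) = 3; 3 ⊕ 6 = 5.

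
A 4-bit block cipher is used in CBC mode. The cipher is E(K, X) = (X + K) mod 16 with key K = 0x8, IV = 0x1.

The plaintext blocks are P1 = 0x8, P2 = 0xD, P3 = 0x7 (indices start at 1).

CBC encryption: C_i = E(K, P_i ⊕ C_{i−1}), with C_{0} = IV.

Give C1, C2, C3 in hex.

C1 = 0x1, C2 = 0x4, C3 = 0xB

C1: P1 ⊕ 0x1 = 0x9; E(K, 0x9) = 0x1.
C2: P2 ⊕ 0x1 = 0xC; E(K, 0xC) = 0x4.
C3: P3 ⊕ 0x4 = 0x3; E(K, 0x3) = 0xB.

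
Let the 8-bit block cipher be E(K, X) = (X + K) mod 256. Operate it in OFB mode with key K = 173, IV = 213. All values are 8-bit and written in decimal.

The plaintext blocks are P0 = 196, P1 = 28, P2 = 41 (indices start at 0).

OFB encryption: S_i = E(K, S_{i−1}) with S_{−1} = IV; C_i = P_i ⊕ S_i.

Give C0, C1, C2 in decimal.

C0: S = E(K, 213) = 130; 196 ⊕ 130 = 70.
C1: S = E(K, 130) = 47; 28 ⊕ 47 = 51.
C2: S = E(K, 47) = 220; 41 ⊕ 220 = 245.

C0 = 70, C1 = 51, C2 = 245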